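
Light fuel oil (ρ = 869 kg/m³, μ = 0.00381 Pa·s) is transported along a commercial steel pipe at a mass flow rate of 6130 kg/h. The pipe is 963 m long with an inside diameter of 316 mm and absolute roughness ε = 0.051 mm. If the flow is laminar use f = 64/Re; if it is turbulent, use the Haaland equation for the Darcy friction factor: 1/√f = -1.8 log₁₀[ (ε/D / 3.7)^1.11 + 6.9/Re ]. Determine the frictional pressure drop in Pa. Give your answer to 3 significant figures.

ṁ = 6130 kg/h = 6130/3600 = 1.703 kg/s.
A = πD²/4 = π(0.316)²/4 = 0.07843 m²; mean velocity V = ṁ/(ρA) = 1.703/(869 · 0.07843) = 0.02498 m/s.
Reynolds number Re = ρVD/μ = 869 · 0.02498 · 0.316 / 0.00381 = 1801.
Re < 2300 → laminar flow, so f = 64/Re = 64/1801 = 0.03554 (the turbulent correlation is not needed).
Darcy-Weisbach: ΔP = f(L/D)(ρV²/2) = 0.03554·(963/0.316)·(869·0.02498²/2) = 0.03554·3047·0.2712 = 29.38 Pa.

ΔP ≈ 29.4 Pa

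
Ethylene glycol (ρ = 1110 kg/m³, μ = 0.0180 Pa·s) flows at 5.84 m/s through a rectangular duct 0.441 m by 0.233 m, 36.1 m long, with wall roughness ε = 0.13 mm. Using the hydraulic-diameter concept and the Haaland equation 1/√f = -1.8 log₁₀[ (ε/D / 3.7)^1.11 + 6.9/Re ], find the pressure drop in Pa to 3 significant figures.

Hydraulic diameter D_h = 4A/P = 4·(0.441·0.233)/(2·(0.441+0.233)) = 0.411/1.348 = 0.3049 m.
Re = ρVD_h/μ = 1110·5.84·0.3049/0.018 = 1.098e+05.
ε/D_h = 0.00013/0.3049 = 0.000426; Haaland gives 1/√f = -1.8 log₁₀[4.25e-05+6.28e-05] = 7.159, so f = 0.01951.
ΔP = f(L/D_h)(ρV²/2) = 0.01951·36.1/0.3049·1.893e+04 = 4.372e+04 Pa.

ΔP ≈ 43700 Pa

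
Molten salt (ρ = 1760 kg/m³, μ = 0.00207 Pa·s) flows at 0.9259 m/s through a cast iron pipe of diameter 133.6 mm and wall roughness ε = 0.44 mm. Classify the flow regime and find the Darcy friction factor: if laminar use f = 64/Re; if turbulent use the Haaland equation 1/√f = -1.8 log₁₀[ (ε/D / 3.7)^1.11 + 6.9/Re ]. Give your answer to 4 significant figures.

Re = ρVD/μ = 1760·0.9259·0.1336/0.00207 = 1.052e+05.
Re > 4000 → turbulent. ε/D = 0.00044/0.1336 = 0.00329; Haaland: 1/√f = -1.8 log₁₀[0.000411 + 6.56e-05] = 5.979, so f = 0.02797.

f ≈ 0.02797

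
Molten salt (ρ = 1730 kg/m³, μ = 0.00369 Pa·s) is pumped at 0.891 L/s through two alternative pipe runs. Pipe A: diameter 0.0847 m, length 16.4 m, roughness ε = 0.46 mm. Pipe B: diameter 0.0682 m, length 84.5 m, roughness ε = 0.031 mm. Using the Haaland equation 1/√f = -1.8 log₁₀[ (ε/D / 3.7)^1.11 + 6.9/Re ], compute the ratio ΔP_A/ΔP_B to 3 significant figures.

Pipe A: V = Q/A = 0.000891/0.005635 = 0.1581 m/s; Re = 6279; ε/D = 0.00543; Haaland → f = 0.04108; ΔP_A = f(L/D)(ρV²/2) = 172 Pa.
Pipe B: V = Q/A = 0.000891/0.003653 = 0.2439 m/s; Re = 7799; ε/D = 0.000455; Haaland → f = 0.03359; ΔP_B = f(L/D)(ρV²/2) = 2141 Pa.
ΔP_A/ΔP_B = 172/2141 = 0.0803.

ΔP_A/ΔP_B ≈ 0.0803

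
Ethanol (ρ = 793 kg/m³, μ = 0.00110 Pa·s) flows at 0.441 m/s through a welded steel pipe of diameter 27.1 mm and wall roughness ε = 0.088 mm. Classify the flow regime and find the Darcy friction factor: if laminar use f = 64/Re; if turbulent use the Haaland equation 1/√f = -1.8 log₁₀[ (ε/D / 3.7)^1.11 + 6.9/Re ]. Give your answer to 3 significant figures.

Re = ρVD/μ = 793·0.441·0.0271/0.0011 = 8616.
Re > 4000 → turbulent. ε/D = 8.8e-05/0.0271 = 0.00325; Haaland: 1/√f = -1.8 log₁₀[0.000405 + 0.000801] = 5.254, so f = 0.03623.

f ≈ 0.0362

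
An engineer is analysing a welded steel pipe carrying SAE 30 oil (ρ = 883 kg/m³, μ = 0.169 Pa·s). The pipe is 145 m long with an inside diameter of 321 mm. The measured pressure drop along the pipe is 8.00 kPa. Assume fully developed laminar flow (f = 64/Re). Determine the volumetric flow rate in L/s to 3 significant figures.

For laminar flow, f = 64/Re with Re = ρVD/μ, so Darcy-Weisbach reduces to ΔP = 32μLV/D². Solving for V: V = ΔP·D²/(32μL) = 8000·(0.321)²/(32·0.169·145) = 1.051 m/s.
Check: Re = ρVD/μ = 883·1.051·0.321/0.169 = 1763 < 2300, so the laminar assumption holds.
Q = V·A = 1.051·(π/4·0.321²) = 0.08507 m³/s = 85.1 L/s.

Q ≈ 85.1 L/s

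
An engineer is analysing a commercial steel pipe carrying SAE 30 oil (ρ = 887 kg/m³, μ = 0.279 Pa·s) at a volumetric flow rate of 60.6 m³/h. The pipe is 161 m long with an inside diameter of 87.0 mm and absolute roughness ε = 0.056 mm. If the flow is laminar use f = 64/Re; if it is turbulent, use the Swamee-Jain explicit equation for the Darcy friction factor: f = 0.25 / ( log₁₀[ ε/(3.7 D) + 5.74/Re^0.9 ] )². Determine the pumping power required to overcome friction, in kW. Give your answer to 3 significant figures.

Q = 60.6 m³/h = 60.6/3600 = 0.01683 m³/s.
Cross-sectional area A = πD²/4 = π(0.087)²/4 = 0.005945 m²; mean velocity V = Q/A = 0.01683/0.005945 = 2.832 m/s.
Reynolds number Re = ρVD/μ = 887 · 2.832 · 0.087 / 0.279 = 783.2.
Re < 2300 → laminar flow, so f = 64/Re = 64/783.2 = 0.08171 (the turbulent correlation is not needed).
Darcy-Weisbach: ΔP = f(L/D)(ρV²/2) = 0.08171·(161/0.087)·(887·2.832²/2) = 0.08171·1851·3556 = 5.378e+05 Pa.
Pumping power P = QΔP = 0.01683·5.378e+05 = 9052 W = 9.05 kW.

P ≈ 9.05 kW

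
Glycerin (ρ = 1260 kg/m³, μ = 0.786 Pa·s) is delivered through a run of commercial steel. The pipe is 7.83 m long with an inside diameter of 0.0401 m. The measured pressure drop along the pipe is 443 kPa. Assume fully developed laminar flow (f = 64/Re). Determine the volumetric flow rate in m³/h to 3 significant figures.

Q ≈ 16.4 m³/h

For laminar flow, f = 64/Re with Re = ρVD/μ, so Darcy-Weisbach reduces to ΔP = 32μLV/D². Solving for V: V = ΔP·D²/(32μL) = 4.43e+05·(0.0401)²/(32·0.786·7.83) = 3.617 m/s.
Check: Re = ρVD/μ = 1260·3.617·0.0401/0.786 = 232.5 < 2300, so the laminar assumption holds.
Q = V·A = 3.617·(π/4·0.0401²) = 0.004568 m³/s = 16.4 m³/h.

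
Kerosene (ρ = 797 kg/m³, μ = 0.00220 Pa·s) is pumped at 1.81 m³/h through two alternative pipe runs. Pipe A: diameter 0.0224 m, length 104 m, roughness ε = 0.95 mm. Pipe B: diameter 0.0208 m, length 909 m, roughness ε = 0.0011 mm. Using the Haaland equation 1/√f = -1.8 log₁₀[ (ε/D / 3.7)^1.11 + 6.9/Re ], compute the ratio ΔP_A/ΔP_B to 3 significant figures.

ΔP_A/ΔP_B ≈ 0.181

Pipe A: V = Q/A = 0.0005028/0.0003941 = 1.276 m/s; Re = 1.035e+04; ε/D = 0.0424; Haaland → f = 0.06901; ΔP_A = f(L/D)(ρV²/2) = 2.078e+05 Pa.
Pipe B: V = Q/A = 0.0005028/0.0003398 = 1.48 m/s; Re = 1.115e+04; ε/D = 5.29e-05; Haaland → f = 0.03004; ΔP_B = f(L/D)(ρV²/2) = 1.145e+06 Pa.
ΔP_A/ΔP_B = 2.078e+05/1.145e+06 = 0.181.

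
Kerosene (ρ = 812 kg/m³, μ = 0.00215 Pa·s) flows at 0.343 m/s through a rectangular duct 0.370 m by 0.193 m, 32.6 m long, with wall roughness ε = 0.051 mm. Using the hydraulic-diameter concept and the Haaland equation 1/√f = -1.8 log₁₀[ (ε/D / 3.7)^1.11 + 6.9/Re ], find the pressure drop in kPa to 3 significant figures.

ΔP ≈ 0.143 kPa

Hydraulic diameter D_h = 4A/P = 4·(0.37·0.193)/(2·(0.37+0.193)) = 0.2856/1.126 = 0.2537 m.
Re = ρVD_h/μ = 812·0.343·0.2537/0.00215 = 3.286e+04.
ε/D_h = 5.1e-05/0.2537 = 0.000201; Haaland gives 1/√f = -1.8 log₁₀[1.84e-05+0.00021] = 6.554, so f = 0.02328.
ΔP = f(L/D_h)(ρV²/2) = 0.02328·32.6/0.2537·47.77 = 142.9 Pa.
ΔP = 0.143 kPa.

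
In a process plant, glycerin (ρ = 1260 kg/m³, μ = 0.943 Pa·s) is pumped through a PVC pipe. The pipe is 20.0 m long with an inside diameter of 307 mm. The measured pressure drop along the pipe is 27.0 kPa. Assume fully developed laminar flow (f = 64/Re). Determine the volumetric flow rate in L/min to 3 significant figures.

For laminar flow, f = 64/Re with Re = ρVD/μ, so Darcy-Weisbach reduces to ΔP = 32μLV/D². Solving for V: V = ΔP·D²/(32μL) = 2.7e+04·(0.307)²/(32·0.943·20) = 4.216 m/s.
Check: Re = ρVD/μ = 1260·4.216·0.307/0.943 = 1730 < 2300, so the laminar assumption holds.
Q = V·A = 4.216·(π/4·0.307²) = 0.3121 m³/s = 18700 L/min.

Q ≈ 18700 L/min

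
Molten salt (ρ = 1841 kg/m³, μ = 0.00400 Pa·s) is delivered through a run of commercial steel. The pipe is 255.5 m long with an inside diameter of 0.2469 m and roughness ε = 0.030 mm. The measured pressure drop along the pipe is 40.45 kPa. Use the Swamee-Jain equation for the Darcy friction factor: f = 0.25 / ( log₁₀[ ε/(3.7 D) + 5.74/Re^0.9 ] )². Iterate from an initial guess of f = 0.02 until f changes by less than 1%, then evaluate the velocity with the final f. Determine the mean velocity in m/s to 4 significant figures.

Rearranging Darcy-Weisbach: V = √(2·ΔP·D/(f·L·ρ)). With ε/D = 3e-05/0.2469 = 0.000122, iterate starting from f = 0.02:
  f = 0.02 → V = √(2·4.045e+04·0.2469/(0.02·255.5·1841)) = 1.457 m/s; Re = ρVD/μ = 1.656e+05; f → 0.01705
  f = 0.01705 → V = 1.578 m/s; Re = 1.793e+05; f → 0.01684
  f = 0.01684 → V = 1.588 m/s; Re = 1.805e+05; f → 0.01682
Converged (Δf/f < 1%). With the final f = 0.01682: V = √(2·4.045e+04·0.2469/(0.01682·255.5·1841)) = 1.589 m/s.

V ≈ 1.589 m/s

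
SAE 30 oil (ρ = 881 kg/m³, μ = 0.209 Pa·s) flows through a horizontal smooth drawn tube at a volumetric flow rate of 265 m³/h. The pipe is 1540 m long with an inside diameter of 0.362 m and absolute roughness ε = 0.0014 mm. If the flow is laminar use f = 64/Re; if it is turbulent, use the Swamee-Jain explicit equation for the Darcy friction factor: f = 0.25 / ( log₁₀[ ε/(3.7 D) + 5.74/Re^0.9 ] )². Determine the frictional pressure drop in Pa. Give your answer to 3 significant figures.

ΔP ≈ 56200 Pa

Q = 265 m³/h = 265/3600 = 0.07361 m³/s.
Cross-sectional area A = πD²/4 = π(0.362)²/4 = 0.1029 m²; mean velocity V = Q/A = 0.07361/0.1029 = 0.7152 m/s.
Reynolds number Re = ρVD/μ = 881 · 0.7152 · 0.362 / 0.209 = 1091.
Re < 2300 → laminar flow, so f = 64/Re = 64/1091 = 0.05864 (the turbulent correlation is not needed).
Darcy-Weisbach: ΔP = f(L/D)(ρV²/2) = 0.05864·(1540/0.362)·(881·0.7152²/2) = 0.05864·4254·225.3 = 5.621e+04 Pa.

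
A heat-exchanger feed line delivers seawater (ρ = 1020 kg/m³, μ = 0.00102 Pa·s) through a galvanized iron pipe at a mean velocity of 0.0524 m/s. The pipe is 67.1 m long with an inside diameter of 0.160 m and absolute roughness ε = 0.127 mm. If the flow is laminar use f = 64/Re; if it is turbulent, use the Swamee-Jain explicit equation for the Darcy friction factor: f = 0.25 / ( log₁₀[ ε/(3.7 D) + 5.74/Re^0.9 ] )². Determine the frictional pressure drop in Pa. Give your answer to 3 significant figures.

Reynolds number Re = ρVD/μ = 1020 · 0.0524 · 0.16 / 0.00102 = 8384.
Re > 4000 → turbulent. Relative roughness ε/D = 0.000127/0.16 = 0.000794. Swamee-Jain: f = 0.25/(log₁₀[0.000794/3.7 + 5.74/8384^0.9])² = 0.25/(log₁₀[0.000215 + 0.00169])² = 0.25/(-2.72)² = 0.03378.
Darcy-Weisbach: ΔP = f(L/D)(ρV²/2) = 0.03378·(67.1/0.16)·(1020·0.0524²/2) = 0.03378·419.4·1.4 = 19.84 Pa.

ΔP ≈ 19.8 Pa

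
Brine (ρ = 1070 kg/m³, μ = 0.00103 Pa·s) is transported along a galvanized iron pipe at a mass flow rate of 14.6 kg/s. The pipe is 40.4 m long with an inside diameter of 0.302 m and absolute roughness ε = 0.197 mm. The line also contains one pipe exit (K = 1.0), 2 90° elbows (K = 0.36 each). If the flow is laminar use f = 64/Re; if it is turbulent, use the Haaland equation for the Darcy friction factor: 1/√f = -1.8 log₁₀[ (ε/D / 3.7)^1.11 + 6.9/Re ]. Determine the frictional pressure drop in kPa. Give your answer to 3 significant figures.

ΔP ≈ 0.0908 kPa

A = πD²/4 = π(0.302)²/4 = 0.07163 m²; mean velocity V = ṁ/(ρA) = 14.6/(1070 · 0.07163) = 0.1905 m/s.
Reynolds number Re = ρVD/μ = 1070 · 0.1905 · 0.302 / 0.00103 = 5.976e+04.
Re > 4000 → turbulent. Relative roughness ε/D = 0.000197/0.302 = 0.000652. Haaland: 1/√f = -1.8 log₁₀[(0.000652/3.7)^1.11 + 6.9/5.976e+04] = -1.8 log₁₀[6.81e-05 + 0.000115] = 6.725, so f = 0.02211.
Total minor-loss coefficient ΣK = 1·1 + 2·0.36 = 1.72.
ΔP = [f·L/D + ΣK]·(ρV²/2) = [0.02211·40.4/0.302 + 1.72]·(1070·0.1905²/2) = [2.958 + 1.72]·19.41 = 90.81 Pa.
ΔP = 90.81 Pa = 0.0908 kPa.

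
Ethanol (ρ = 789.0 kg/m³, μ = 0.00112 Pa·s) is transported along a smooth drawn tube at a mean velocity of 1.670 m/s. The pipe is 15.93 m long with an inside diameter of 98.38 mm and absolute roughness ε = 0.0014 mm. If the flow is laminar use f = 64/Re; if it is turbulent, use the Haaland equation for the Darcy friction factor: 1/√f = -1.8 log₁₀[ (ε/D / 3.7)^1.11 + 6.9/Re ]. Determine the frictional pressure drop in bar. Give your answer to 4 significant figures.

Reynolds number Re = ρVD/μ = 789 · 1.67 · 0.09838 / 0.00112 = 1.157e+05.
Re > 4000 → turbulent. Relative roughness ε/D = 1.4e-06/0.09838 = 1.42e-05. Haaland: 1/√f = -1.8 log₁₀[(1.42e-05/3.7)^1.11 + 6.9/1.157e+05] = -1.8 log₁₀[9.76e-07 + 5.96e-05] = 7.592, so f = 0.01735.
Darcy-Weisbach: ΔP = f(L/D)(ρV²/2) = 0.01735·(15.93/0.09838)·(789·1.67²/2) = 0.01735·161.9·1100 = 3091 Pa.
ΔP = 3091 Pa = 0.03091 bar.

ΔP ≈ 0.03091 bar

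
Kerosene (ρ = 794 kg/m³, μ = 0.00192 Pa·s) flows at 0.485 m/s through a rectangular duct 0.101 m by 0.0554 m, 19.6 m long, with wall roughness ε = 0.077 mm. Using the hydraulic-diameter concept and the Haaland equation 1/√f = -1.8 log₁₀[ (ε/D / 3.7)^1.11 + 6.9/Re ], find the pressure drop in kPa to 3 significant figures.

Hydraulic diameter D_h = 4A/P = 4·(0.101·0.0554)/(2·(0.101+0.0554)) = 0.02238/0.3128 = 0.07155 m.
Re = ρVD_h/μ = 794·0.485·0.07155/0.00192 = 1.435e+04.
ε/D_h = 7.7e-05/0.07155 = 0.00108; Haaland gives 1/√f = -1.8 log₁₀[0.000119+0.000481] = 5.8, so f = 0.02973.
ΔP = f(L/D_h)(ρV²/2) = 0.02973·19.6/0.07155·93.38 = 760.4 Pa.
ΔP = 0.760 kPa.

ΔP ≈ 0.760 kPa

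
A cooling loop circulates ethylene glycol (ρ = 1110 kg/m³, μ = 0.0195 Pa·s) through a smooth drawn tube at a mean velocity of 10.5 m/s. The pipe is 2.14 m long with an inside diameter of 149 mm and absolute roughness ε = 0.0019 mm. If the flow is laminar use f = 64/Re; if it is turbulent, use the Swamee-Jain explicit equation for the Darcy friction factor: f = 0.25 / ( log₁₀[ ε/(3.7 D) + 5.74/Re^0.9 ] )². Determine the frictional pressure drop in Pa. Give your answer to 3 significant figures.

Reynolds number Re = ρVD/μ = 1110 · 10.5 · 0.149 / 0.0195 = 8.906e+04.
Re > 4000 → turbulent. Relative roughness ε/D = 1.9e-06/0.149 = 1.28e-05. Swamee-Jain: f = 0.25/(log₁₀[1.28e-05/3.7 + 5.74/8.906e+04^0.9])² = 0.25/(log₁₀[3.45e-06 + 0.000201])² = 0.25/(-3.688)² = 0.01838.
Darcy-Weisbach: ΔP = f(L/D)(ρV²/2) = 0.01838·(2.14/0.149)·(1110·10.5²/2) = 0.01838·14.36·6.119e+04 = 1.615e+04 Pa.

ΔP ≈ 16100 Pa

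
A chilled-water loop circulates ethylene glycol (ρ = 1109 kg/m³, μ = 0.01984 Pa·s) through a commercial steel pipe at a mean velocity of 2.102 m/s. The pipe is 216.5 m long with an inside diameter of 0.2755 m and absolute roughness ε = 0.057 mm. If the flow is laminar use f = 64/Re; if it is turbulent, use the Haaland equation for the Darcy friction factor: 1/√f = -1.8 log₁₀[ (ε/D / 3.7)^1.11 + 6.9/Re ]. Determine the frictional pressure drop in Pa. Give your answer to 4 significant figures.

ΔP ≈ 44990 Pa

Reynolds number Re = ρVD/μ = 1109 · 2.102 · 0.2755 / 0.0198 = 3.237e+04.
Re > 4000 → turbulent. Relative roughness ε/D = 5.7e-05/0.2755 = 0.000207. Haaland: 1/√f = -1.8 log₁₀[(0.000207/3.7)^1.11 + 6.9/3.237e+04] = -1.8 log₁₀[1.9e-05 + 0.000213] = 6.541, so f = 0.02337.
Darcy-Weisbach: ΔP = f(L/D)(ρV²/2) = 0.02337·(216.5/0.2755)·(1109·2.102²/2) = 0.02337·785.8·2450 = 4.499e+04 Pa.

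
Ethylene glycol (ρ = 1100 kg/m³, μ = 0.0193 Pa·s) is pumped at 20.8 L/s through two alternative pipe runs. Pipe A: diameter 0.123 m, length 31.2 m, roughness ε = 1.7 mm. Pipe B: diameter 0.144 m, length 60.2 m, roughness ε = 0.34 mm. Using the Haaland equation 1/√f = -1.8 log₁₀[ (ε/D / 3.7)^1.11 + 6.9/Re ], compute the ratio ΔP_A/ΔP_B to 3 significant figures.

ΔP_A/ΔP_B ≈ 1.56

Pipe A: V = Q/A = 0.0208/0.01188 = 1.751 m/s; Re = 1.227e+04; ε/D = 0.0138; Haaland → f = 0.04608; ΔP_A = f(L/D)(ρV²/2) = 1.97e+04 Pa.
Pipe B: V = Q/A = 0.0208/0.01629 = 1.277 m/s; Re = 1.048e+04; ε/D = 0.00236; Haaland → f = 0.03371; ΔP_B = f(L/D)(ρV²/2) = 1.264e+04 Pa.
ΔP_A/ΔP_B = 1.97e+04/1.264e+04 = 1.56.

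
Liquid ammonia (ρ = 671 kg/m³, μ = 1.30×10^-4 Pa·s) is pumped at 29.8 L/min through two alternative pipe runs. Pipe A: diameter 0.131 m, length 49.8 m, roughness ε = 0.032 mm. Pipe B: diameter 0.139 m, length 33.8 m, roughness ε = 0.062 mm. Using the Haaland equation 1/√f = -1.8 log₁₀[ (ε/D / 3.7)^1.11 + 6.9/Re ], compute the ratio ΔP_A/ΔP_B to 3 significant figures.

Pipe A: V = Q/A = 0.0004967/0.01348 = 0.03685 m/s; Re = 2.492e+04; ε/D = 0.000244; Haaland → f = 0.02487; ΔP_A = f(L/D)(ρV²/2) = 4.306 Pa.
Pipe B: V = Q/A = 0.0004967/0.01517 = 0.03273 m/s; Re = 2.348e+04; ε/D = 0.000446; Haaland → f = 0.02563; ΔP_B = f(L/D)(ρV²/2) = 2.24 Pa.
ΔP_A/ΔP_B = 4.306/2.24 = 1.92.

ΔP_A/ΔP_B ≈ 1.92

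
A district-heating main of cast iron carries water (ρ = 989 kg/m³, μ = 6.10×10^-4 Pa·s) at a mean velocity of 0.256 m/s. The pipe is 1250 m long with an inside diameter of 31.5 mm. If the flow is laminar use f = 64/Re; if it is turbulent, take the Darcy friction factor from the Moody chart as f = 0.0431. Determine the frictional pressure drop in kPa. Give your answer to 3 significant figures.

Reynolds number Re = ρVD/μ = 989 · 0.256 · 0.0315 / 0.00061 = 1.307e+04.
Re > 4000 → turbulent; use the Moody-chart value f = 0.0431.
Darcy-Weisbach: ΔP = f(L/D)(ρV²/2) = 0.0431·(1250/0.0315)·(989·0.256²/2) = 0.0431·3.968e+04·32.41 = 5.543e+04 Pa.
ΔP = 5.543e+04 Pa = 55.4 kPa.

ΔP ≈ 55.4 kPa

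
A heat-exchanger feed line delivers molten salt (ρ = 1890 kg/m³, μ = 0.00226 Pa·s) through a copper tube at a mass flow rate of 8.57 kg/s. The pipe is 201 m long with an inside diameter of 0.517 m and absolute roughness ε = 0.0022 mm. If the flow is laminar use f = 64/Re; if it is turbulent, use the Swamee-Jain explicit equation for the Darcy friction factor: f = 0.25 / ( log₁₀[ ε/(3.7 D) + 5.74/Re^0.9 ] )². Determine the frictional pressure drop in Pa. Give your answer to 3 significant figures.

A = πD²/4 = π(0.517)²/4 = 0.2099 m²; mean velocity V = ṁ/(ρA) = 8.57/(1890 · 0.2099) = 0.0216 m/s.
Reynolds number Re = ρVD/μ = 1890 · 0.0216 · 0.517 / 0.00226 = 9339.
Re > 4000 → turbulent. Relative roughness ε/D = 2.2e-06/0.517 = 4.26e-06. Swamee-Jain: f = 0.25/(log₁₀[4.26e-06/3.7 + 5.74/9339^0.9])² = 0.25/(log₁₀[1.15e-06 + 0.00153])² = 0.25/(-2.814)² = 0.03157.
Darcy-Weisbach: ΔP = f(L/D)(ρV²/2) = 0.03157·(201/0.517)·(1890·0.0216²/2) = 0.03157·388.8·0.4409 = 5.411 Pa.

ΔP ≈ 5.41 Pa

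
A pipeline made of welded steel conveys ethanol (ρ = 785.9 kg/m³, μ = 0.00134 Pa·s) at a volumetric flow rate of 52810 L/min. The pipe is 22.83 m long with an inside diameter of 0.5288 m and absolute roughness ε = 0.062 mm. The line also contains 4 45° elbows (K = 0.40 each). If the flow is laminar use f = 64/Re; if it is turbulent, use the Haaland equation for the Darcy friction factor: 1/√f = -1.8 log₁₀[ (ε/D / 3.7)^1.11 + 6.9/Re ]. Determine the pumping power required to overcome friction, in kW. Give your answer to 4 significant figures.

Q = 52810 L/min = 52810/60000 = 0.8802 m³/s.
Cross-sectional area A = πD²/4 = π(0.5288)²/4 = 0.2196 m²; mean velocity V = Q/A = 0.8802/0.2196 = 4.008 m/s.
Reynolds number Re = ρVD/μ = 785.9 · 4.008 · 0.5288 / 0.00134 = 1.243e+06.
Re > 4000 → turbulent. Relative roughness ε/D = 6.2e-05/0.5288 = 0.000117. Haaland: 1/√f = -1.8 log₁₀[(0.000117/3.7)^1.11 + 6.9/1.243e+06] = -1.8 log₁₀[1.01e-05 + 5.55e-06] = 8.648, so f = 0.01337.
Total minor-loss coefficient ΣK = 4·0.4 = 1.6.
ΔP = [f·L/D + ΣK]·(ρV²/2) = [0.01337·22.83/0.5288 + 1.6]·(785.9·4.008²/2) = [0.5773 + 1.6]·6311 = 1.374e+04 Pa.
Pumping power P = QΔP = 0.8802·1.374e+04 = 12095 W = 12.09 kW.

P ≈ 12.09 kW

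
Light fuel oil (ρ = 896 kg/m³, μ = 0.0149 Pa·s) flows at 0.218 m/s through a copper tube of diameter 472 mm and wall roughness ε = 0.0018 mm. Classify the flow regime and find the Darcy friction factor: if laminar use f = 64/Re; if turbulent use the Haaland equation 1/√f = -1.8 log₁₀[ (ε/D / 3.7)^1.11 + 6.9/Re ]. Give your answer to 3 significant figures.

Re = ρVD/μ = 896·0.218·0.472/0.0149 = 6188.
Re > 4000 → turbulent. ε/D = 1.8e-06/0.472 = 3.81e-06; Haaland: 1/√f = -1.8 log₁₀[2.26e-07 + 0.00112] = 5.315, so f = 0.0354.

f ≈ 0.0354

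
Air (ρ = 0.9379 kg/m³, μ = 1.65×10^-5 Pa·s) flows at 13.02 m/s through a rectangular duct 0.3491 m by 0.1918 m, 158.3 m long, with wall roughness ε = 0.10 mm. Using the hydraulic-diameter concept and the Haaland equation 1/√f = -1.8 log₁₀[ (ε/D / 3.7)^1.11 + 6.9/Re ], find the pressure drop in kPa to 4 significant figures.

Hydraulic diameter D_h = 4A/P = 4·(0.3491·0.1918)/(2·(0.3491+0.1918)) = 0.2678/1.082 = 0.2476 m.
Re = ρVD_h/μ = 0.9379·13.02·0.2476/1.65e-05 = 1.832e+05.
ε/D_h = 0.0001/0.2476 = 0.000404; Haaland gives 1/√f = -1.8 log₁₀[4e-05+3.77e-05] = 7.397, so f = 0.01827.
ΔP = f(L/D_h)(ρV²/2) = 0.01827·158.3/0.2476·79.5 = 928.9 Pa.
ΔP = 0.9289 kPa.

ΔP ≈ 0.9289 kPa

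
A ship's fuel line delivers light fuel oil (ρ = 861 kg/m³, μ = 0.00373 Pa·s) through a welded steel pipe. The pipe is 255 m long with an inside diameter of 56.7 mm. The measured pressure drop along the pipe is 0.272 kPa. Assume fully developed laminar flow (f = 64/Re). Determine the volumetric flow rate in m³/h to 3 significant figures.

For laminar flow, f = 64/Re with Re = ρVD/μ, so Darcy-Weisbach reduces to ΔP = 32μLV/D². Solving for V: V = ΔP·D²/(32μL) = 272·(0.0567)²/(32·0.00373·255) = 0.02873 m/s.
Check: Re = ρVD/μ = 861·0.02873·0.0567/0.00373 = 376 < 2300, so the laminar assumption holds.
Q = V·A = 0.02873·(π/4·0.0567²) = 7.254e-05 m³/s = 0.261 m³/h.

Q ≈ 0.261 m³/h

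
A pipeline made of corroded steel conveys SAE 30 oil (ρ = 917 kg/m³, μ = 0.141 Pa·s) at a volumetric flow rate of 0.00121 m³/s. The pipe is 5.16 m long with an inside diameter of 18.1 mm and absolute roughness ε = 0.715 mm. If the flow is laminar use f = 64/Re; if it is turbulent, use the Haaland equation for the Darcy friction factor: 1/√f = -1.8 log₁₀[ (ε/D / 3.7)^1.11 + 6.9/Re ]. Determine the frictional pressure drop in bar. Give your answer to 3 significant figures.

ΔP ≈ 3.34 bar

Cross-sectional area A = πD²/4 = π(0.0181)²/4 = 0.0002573 m²; mean velocity V = Q/A = 0.00121/0.0002573 = 4.703 m/s.
Reynolds number Re = ρVD/μ = 917 · 4.703 · 0.0181 / 0.141 = 553.6.
Re < 2300 → laminar flow, so f = 64/Re = 64/553.6 = 0.1156 (the turbulent correlation is not needed).
Darcy-Weisbach: ΔP = f(L/D)(ρV²/2) = 0.1156·(5.16/0.0181)·(917·4.703²/2) = 0.1156·285.1·1.014e+04 = 3.342e+05 Pa.
ΔP = 3.342e+05 Pa = 3.34 bar.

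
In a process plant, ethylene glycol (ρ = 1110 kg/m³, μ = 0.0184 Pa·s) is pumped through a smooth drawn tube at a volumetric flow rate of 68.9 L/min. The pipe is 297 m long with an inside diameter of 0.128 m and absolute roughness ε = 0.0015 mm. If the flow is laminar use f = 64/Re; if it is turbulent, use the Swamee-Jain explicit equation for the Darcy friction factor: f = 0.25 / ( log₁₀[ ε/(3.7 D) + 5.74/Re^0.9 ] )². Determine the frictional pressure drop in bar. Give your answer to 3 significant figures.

Q = 68.9 L/min = 68.9/60000 = 0.001148 m³/s.
Cross-sectional area A = πD²/4 = π(0.128)²/4 = 0.01287 m²; mean velocity V = Q/A = 0.001148/0.01287 = 0.08924 m/s.
Reynolds number Re = ρVD/μ = 1110 · 0.08924 · 0.128 / 0.0184 = 689.1.
Re < 2300 → laminar flow, so f = 64/Re = 64/689.1 = 0.09288 (the turbulent correlation is not needed).
Darcy-Weisbach: ΔP = f(L/D)(ρV²/2) = 0.09288·(297/0.128)·(1110·0.08924²/2) = 0.09288·2320·4.42 = 952.5 Pa.
ΔP = 952.5 Pa = 0.00952 bar.

ΔP ≈ 0.00952 bar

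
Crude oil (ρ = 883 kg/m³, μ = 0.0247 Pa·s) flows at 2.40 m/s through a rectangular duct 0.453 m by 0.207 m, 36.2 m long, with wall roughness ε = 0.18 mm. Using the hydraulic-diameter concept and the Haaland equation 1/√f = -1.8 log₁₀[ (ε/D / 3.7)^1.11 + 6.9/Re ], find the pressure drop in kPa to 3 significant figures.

Hydraulic diameter D_h = 4A/P = 4·(0.453·0.207)/(2·(0.453+0.207)) = 0.3751/1.32 = 0.2842 m.
Re = ρVD_h/μ = 883·2.4·0.2842/0.0247 = 2.438e+04.
ε/D_h = 0.00018/0.2842 = 0.000633; Haaland gives 1/√f = -1.8 log₁₀[6.59e-05+0.000283] = 6.223, so f = 0.02582.
ΔP = f(L/D_h)(ρV²/2) = 0.02582·36.2/0.2842·2543 = 8366 Pa.
ΔP = 8.37 kPa.

ΔP ≈ 8.37 kPa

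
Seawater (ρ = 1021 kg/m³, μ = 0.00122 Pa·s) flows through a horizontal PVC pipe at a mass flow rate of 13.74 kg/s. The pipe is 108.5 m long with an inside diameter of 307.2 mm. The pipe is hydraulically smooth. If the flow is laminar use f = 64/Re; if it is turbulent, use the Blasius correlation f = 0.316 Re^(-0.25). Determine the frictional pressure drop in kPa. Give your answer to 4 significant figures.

ΔP ≈ 0.1278 kPa

A = πD²/4 = π(0.3072)²/4 = 0.07412 m²; mean velocity V = ṁ/(ρA) = 13.74/(1021 · 0.07412) = 0.1816 m/s.
Reynolds number Re = ρVD/μ = 1021 · 0.1816 · 0.3072 / 0.00122 = 4.668e+04.
Re > 4000 → turbulent. Smooth-pipe (Blasius): f = 0.316 Re^(-0.25) = 0.316/(4.668e+04)^0.25 = 0.0215.
Darcy-Weisbach: ΔP = f(L/D)(ρV²/2) = 0.0215·(108.5/0.3072)·(1021·0.1816²/2) = 0.0215·353.2·16.83 = 127.8 Pa.
ΔP = 127.8 Pa = 0.1278 kPa.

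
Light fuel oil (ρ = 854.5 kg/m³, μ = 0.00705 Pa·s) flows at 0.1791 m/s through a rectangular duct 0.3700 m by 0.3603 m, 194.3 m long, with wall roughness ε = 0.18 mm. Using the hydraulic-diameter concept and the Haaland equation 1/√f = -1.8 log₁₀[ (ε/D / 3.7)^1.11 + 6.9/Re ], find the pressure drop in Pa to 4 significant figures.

Hydraulic diameter D_h = 4A/P = 4·(0.37·0.3603)/(2·(0.37+0.3603)) = 0.5332/1.461 = 0.3651 m.
Re = ρVD_h/μ = 854.5·0.1791·0.3651/0.00705 = 7925.
ε/D_h = 0.00018/0.3651 = 0.000493; Haaland gives 1/√f = -1.8 log₁₀[4.99e-05+0.000871] = 5.465, so f = 0.03349.
ΔP = f(L/D_h)(ρV²/2) = 0.03349·194.3/0.3651·13.7 = 244.2 Pa.

ΔP ≈ 244.2 Pa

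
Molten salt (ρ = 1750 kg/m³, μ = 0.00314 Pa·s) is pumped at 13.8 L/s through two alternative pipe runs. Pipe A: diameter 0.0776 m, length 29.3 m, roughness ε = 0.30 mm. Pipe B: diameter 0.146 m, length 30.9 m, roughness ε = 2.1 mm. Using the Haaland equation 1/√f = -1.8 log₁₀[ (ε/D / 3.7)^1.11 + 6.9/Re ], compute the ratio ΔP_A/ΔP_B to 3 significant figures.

Pipe A: V = Q/A = 0.0138/0.004729 = 2.918 m/s; Re = 1.262e+05; ε/D = 0.00387; Haaland → f = 0.02899; ΔP_A = f(L/D)(ρV²/2) = 8.154e+04 Pa.
Pipe B: V = Q/A = 0.0138/0.01674 = 0.8243 m/s; Re = 6.707e+04; ε/D = 0.0144; Haaland → f = 0.04379; ΔP_B = f(L/D)(ρV²/2) = 5510 Pa.
ΔP_A/ΔP_B = 8.154e+04/5510 = 14.8.

ΔP_A/ΔP_B ≈ 14.8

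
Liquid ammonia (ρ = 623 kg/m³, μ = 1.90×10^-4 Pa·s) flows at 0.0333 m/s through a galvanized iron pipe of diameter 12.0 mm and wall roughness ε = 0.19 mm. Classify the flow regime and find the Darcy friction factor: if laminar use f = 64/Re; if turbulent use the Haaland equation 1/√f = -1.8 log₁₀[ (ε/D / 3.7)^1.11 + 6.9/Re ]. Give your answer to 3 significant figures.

Re = ρVD/μ = 623·0.0333·0.012/0.00019 = 1310.
Re < 2300 → laminar, so f = 64/Re = 0.04884 (roughness is irrelevant in laminar flow).

f ≈ 0.0488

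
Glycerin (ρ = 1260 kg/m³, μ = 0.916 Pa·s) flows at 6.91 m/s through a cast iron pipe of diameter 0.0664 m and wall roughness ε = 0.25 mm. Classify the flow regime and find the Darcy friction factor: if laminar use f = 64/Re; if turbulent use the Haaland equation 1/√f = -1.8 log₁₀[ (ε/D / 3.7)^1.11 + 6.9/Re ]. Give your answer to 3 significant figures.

Re = ρVD/μ = 1260·6.91·0.0664/0.916 = 631.1.
Re < 2300 → laminar, so f = 64/Re = 0.1014 (roughness is irrelevant in laminar flow).

f ≈ 0.101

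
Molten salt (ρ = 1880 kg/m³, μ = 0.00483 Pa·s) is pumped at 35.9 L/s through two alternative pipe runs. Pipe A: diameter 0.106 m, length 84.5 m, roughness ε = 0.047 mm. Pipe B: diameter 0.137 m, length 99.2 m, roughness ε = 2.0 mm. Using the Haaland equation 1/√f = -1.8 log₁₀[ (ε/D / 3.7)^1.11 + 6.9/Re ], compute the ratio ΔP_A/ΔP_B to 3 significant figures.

ΔP_A/ΔP_B ≈ 1.31

Pipe A: V = Q/A = 0.0359/0.008825 = 4.068 m/s; Re = 1.678e+05; ε/D = 0.000443; Haaland → f = 0.01865; ΔP_A = f(L/D)(ρV²/2) = 2.313e+05 Pa.
Pipe B: V = Q/A = 0.0359/0.01474 = 2.435 m/s; Re = 1.299e+05; ε/D = 0.0146; Haaland → f = 0.0437; ΔP_B = f(L/D)(ρV²/2) = 1.764e+05 Pa.
ΔP_A/ΔP_B = 2.313e+05/1.764e+05 = 1.31.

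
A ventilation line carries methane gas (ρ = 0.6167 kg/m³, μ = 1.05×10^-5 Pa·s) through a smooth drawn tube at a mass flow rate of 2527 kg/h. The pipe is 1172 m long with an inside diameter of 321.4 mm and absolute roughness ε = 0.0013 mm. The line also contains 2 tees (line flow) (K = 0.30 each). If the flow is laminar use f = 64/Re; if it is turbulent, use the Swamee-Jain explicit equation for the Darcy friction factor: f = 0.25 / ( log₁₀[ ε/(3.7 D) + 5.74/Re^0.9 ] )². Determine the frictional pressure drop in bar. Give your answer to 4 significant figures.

ΔP ≈ 0.03303 bar

ṁ = 2527 kg/h = 2527/3600 = 0.7019 kg/s.
A = πD²/4 = π(0.3214)²/4 = 0.08113 m²; mean velocity V = ṁ/(ρA) = 0.7019/(0.6167 · 0.08113) = 14.03 m/s.
Reynolds number Re = ρVD/μ = 0.6167 · 14.03 · 0.3214 / 1.05e-05 = 2.648e+05.
Re > 4000 → turbulent. Relative roughness ε/D = 1.3e-06/0.3214 = 4.04e-06. Swamee-Jain: f = 0.25/(log₁₀[4.04e-06/3.7 + 5.74/2.648e+05^0.9])² = 0.25/(log₁₀[1.09e-06 + 7.55e-05])² = 0.25/(-4.116)² = 0.01476.
Total minor-loss coefficient ΣK = 2·0.3 = 0.6.
ΔP = [f·L/D + ΣK]·(ρV²/2) = [0.01476·1172/0.3214 + 0.6]·(0.6167·14.03²/2) = [53.82 + 0.6]·60.69 = 3303 Pa.
ΔP = 3303 Pa = 0.03303 bar.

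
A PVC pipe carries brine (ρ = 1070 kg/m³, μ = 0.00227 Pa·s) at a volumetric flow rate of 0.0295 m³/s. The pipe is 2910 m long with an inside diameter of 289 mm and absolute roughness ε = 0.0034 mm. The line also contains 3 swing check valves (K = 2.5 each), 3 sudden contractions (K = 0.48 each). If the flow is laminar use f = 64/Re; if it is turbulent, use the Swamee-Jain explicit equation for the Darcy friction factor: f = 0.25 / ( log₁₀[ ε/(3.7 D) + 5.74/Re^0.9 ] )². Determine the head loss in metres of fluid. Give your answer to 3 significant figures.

h_f ≈ 2.16 m

Cross-sectional area A = πD²/4 = π(0.289)²/4 = 0.0656 m²; mean velocity V = Q/A = 0.0295/0.0656 = 0.4497 m/s.
Reynolds number Re = ρVD/μ = 1070 · 0.4497 · 0.289 / 0.00227 = 6.126e+04.
Re > 4000 → turbulent. Relative roughness ε/D = 3.4e-06/0.289 = 1.18e-05. Swamee-Jain: f = 0.25/(log₁₀[1.18e-05/3.7 + 5.74/6.126e+04^0.9])² = 0.25/(log₁₀[3.18e-06 + 0.000282])² = 0.25/(-3.545)² = 0.0199.
Total minor-loss coefficient ΣK = 3·2.5 + 3·0.48 = 8.94.
ΔP = [f·L/D + ΣK]·(ρV²/2) = [0.0199·2910/0.289 + 8.94]·(1070·0.4497²/2) = [200.3 + 8.94]·108.2 = 2.264e+04 Pa.
Head loss h_f = ΔP/(ρg) = 2.264e+04/(1070·9.81) = 2.16 m.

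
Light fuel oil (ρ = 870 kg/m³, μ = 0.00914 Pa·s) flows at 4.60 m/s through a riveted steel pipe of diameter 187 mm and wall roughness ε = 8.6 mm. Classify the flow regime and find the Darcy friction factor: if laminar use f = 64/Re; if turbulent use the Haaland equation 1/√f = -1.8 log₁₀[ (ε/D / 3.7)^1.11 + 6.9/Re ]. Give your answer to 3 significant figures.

Re = ρVD/μ = 870·4.6·0.187/0.00914 = 8.188e+04.
Re > 4000 → turbulent. ε/D = 0.0086/0.187 = 0.046; Haaland: 1/√f = -1.8 log₁₀[0.00767 + 8.43e-05] = 3.799, so f = 0.0693.

f ≈ 0.0693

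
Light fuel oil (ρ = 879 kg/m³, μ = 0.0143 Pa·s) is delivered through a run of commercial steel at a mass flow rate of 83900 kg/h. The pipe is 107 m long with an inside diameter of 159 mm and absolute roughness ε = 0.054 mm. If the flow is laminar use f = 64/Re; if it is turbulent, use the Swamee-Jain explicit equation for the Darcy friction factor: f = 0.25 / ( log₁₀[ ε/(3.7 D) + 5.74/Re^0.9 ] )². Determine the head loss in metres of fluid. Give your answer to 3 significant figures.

ṁ = 83900 kg/h = 83900/3600 = 23.31 kg/s.
A = πD²/4 = π(0.159)²/4 = 0.01986 m²; mean velocity V = ṁ/(ρA) = 23.31/(879 · 0.01986) = 1.335 m/s.
Reynolds number Re = ρVD/μ = 879 · 1.335 · 0.159 / 0.0143 = 1.305e+04.
Re > 4000 → turbulent. Relative roughness ε/D = 5.4e-05/0.159 = 0.00034. Swamee-Jain: f = 0.25/(log₁₀[0.00034/3.7 + 5.74/1.305e+04^0.9])² = 0.25/(log₁₀[9.18e-05 + 0.00113])² = 0.25/(-2.911)² = 0.02949.
Darcy-Weisbach: ΔP = f(L/D)(ρV²/2) = 0.02949·(107/0.159)·(879·1.335²/2) = 0.02949·673·783.7 = 1.555e+04 Pa.
Head loss h_f = ΔP/(ρg) = 1.555e+04/(879·9.81) = 1.80 m.

h_f ≈ 1.80 m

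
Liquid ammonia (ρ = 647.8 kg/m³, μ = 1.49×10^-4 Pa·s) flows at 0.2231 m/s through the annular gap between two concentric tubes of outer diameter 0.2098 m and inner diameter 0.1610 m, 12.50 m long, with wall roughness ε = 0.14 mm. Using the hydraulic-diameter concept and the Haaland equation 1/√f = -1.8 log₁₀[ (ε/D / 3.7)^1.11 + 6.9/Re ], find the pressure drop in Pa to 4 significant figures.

Hydraulic diameter D_h = 4A/P = D_o - D_i = 0.2098 - 0.161 = 0.0488 m.
Re = ρVD_h/μ = 647.8·0.2231·0.0488/0.000149 = 4.733e+04.
ε/D_h = 0.00014/0.0488 = 0.00287; Haaland gives 1/√f = -1.8 log₁₀[0.000353+0.000146] = 5.944, so f = 0.0283.
ΔP = f(L/D_h)(ρV²/2) = 0.0283·12.5/0.0488·16.12 = 116.9 Pa.

ΔP ≈ 116.9 Pa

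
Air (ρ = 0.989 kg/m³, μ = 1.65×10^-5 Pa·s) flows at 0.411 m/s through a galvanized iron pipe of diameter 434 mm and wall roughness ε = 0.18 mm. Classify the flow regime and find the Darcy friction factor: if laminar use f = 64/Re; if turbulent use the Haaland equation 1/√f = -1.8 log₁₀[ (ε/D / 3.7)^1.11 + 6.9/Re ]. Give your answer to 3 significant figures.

f ≈ 0.0308

Re = ρVD/μ = 0.989·0.411·0.434/1.65e-05 = 1.069e+04.
Re > 4000 → turbulent. ε/D = 0.00018/0.434 = 0.000415; Haaland: 1/√f = -1.8 log₁₀[4.12e-05 + 0.000645] = 5.694, so f = 0.03084.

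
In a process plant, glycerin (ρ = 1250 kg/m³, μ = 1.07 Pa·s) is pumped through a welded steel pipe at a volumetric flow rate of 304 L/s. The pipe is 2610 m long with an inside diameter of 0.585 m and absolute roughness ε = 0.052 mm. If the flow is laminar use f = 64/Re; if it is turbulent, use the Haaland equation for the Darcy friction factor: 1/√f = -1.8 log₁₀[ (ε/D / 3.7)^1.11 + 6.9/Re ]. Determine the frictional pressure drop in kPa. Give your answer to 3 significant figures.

ΔP ≈ 295 kPa

Q = 304 L/s = 304/1000 = 0.304 m³/s.
Cross-sectional area A = πD²/4 = π(0.585)²/4 = 0.2688 m²; mean velocity V = Q/A = 0.304/0.2688 = 1.131 m/s.
Reynolds number Re = ρVD/μ = 1250 · 1.131 · 0.585 / 1.07 = 773.
Re < 2300 → laminar flow, so f = 64/Re = 64/773 = 0.0828 (the turbulent correlation is not needed).
Darcy-Weisbach: ΔP = f(L/D)(ρV²/2) = 0.0828·(2610/0.585)·(1250·1.131²/2) = 0.0828·4462·799.5 = 2.953e+05 Pa.
ΔP = 2.953e+05 Pa = 295 kPa.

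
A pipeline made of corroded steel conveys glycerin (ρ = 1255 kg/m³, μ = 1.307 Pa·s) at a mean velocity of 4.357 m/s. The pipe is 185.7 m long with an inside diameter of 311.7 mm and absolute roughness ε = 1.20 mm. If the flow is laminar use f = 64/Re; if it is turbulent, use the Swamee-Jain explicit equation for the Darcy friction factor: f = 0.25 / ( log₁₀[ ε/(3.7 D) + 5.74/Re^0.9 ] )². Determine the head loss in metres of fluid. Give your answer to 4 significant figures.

h_f ≈ 28.29 m

Reynolds number Re = ρVD/μ = 1255 · 4.357 · 0.3117 / 1.31 = 1304.
Re < 2300 → laminar flow, so f = 64/Re = 64/1304 = 0.04908 (the turbulent correlation is not needed).
Darcy-Weisbach: ΔP = f(L/D)(ρV²/2) = 0.04908·(185.7/0.3117)·(1255·4.357²/2) = 0.04908·595.8·1.191e+04 = 3.483e+05 Pa.
Head loss h_f = ΔP/(ρg) = 3.483e+05/(1255·9.81) = 28.29 m.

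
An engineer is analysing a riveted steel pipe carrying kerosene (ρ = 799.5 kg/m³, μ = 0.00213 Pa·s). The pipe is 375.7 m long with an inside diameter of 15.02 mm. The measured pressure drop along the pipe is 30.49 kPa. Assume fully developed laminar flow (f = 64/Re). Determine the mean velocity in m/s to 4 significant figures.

For laminar flow, f = 64/Re with Re = ρVD/μ, so Darcy-Weisbach reduces to ΔP = 32μLV/D². Solving for V: V = ΔP·D²/(32μL) = 3.049e+04·(0.01502)²/(32·0.00213·375.7) = 0.2686 m/s.
Check: Re = ρVD/μ = 799.5·0.2686·0.01502/0.00213 = 1514 < 2300, so the laminar assumption holds.

V ≈ 0.2686 m/s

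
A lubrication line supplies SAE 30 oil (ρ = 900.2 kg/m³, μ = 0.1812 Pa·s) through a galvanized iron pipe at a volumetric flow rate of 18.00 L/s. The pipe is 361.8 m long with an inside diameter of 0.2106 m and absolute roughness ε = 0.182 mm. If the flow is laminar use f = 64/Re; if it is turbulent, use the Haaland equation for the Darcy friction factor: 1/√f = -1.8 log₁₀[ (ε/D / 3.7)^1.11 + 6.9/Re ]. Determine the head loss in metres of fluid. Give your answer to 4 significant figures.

Q = 18.00 L/s = 18.00/1000 = 0.018 m³/s.
Cross-sectional area A = πD²/4 = π(0.2106)²/4 = 0.03483 m²; mean velocity V = Q/A = 0.018/0.03483 = 0.5167 m/s.
Reynolds number Re = ρVD/μ = 900.2 · 0.5167 · 0.2106 / 0.181 = 540.6.
Re < 2300 → laminar flow, so f = 64/Re = 64/540.6 = 0.1184 (the turbulent correlation is not needed).
Darcy-Weisbach: ΔP = f(L/D)(ρV²/2) = 0.1184·(361.8/0.2106)·(900.2·0.5167²/2) = 0.1184·1718·120.2 = 2.444e+04 Pa.
Head loss h_f = ΔP/(ρg) = 2.444e+04/(900.2·9.81) = 2.768 m.

h_f ≈ 2.768 m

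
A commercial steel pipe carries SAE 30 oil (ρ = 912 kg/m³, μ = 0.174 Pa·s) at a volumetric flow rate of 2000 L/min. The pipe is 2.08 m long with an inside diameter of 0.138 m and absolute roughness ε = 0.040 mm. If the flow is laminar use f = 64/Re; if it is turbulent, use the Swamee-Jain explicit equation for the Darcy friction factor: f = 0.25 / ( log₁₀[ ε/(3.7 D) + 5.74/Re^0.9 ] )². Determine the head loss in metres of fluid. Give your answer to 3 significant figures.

h_f ≈ 0.151 m

Q = 2000 L/min = 2000/60000 = 0.03333 m³/s.
Cross-sectional area A = πD²/4 = π(0.138)²/4 = 0.01496 m²; mean velocity V = Q/A = 0.03333/0.01496 = 2.229 m/s.
Reynolds number Re = ρVD/μ = 912 · 2.229 · 0.138 / 0.174 = 1612.
Re < 2300 → laminar flow, so f = 64/Re = 64/1612 = 0.0397 (the turbulent correlation is not needed).
Darcy-Weisbach: ΔP = f(L/D)(ρV²/2) = 0.0397·(2.08/0.138)·(912·2.229²/2) = 0.0397·15.07·2265 = 1355 Pa.
Head loss h_f = ΔP/(ρg) = 1355/(912·9.81) = 0.151 m.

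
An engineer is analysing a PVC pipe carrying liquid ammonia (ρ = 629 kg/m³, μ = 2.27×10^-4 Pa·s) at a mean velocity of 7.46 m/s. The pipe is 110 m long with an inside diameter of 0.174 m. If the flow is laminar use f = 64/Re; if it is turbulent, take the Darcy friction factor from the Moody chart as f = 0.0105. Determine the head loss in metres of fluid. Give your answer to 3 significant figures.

Reynolds number Re = ρVD/μ = 629 · 7.46 · 0.174 / 0.000227 = 3.597e+06.
Re > 4000 → turbulent; use the Moody-chart value f = 0.0105.
Darcy-Weisbach: ΔP = f(L/D)(ρV²/2) = 0.0105·(110/0.174)·(629·7.46²/2) = 0.0105·632.2·1.75e+04 = 1.162e+05 Pa.
Head loss h_f = ΔP/(ρg) = 1.162e+05/(629·9.81) = 18.8 m.

h_f ≈ 18.8 m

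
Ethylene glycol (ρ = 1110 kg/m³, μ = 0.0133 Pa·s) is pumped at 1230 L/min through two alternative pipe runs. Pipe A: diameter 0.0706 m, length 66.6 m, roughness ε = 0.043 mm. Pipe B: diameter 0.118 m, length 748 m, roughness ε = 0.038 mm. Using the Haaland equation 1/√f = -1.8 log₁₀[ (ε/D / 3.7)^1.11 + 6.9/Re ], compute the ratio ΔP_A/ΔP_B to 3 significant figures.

Pipe A: V = Q/A = 0.0205/0.003915 = 5.237 m/s; Re = 3.086e+04; ε/D = 0.000609; Haaland → f = 0.02459; ΔP_A = f(L/D)(ρV²/2) = 3.531e+05 Pa.
Pipe B: V = Q/A = 0.0205/0.01094 = 1.875 m/s; Re = 1.846e+04; ε/D = 0.000322; Haaland → f = 0.02681; ΔP_B = f(L/D)(ρV²/2) = 3.315e+05 Pa.
ΔP_A/ΔP_B = 3.531e+05/3.315e+05 = 1.07.

ΔP_A/ΔP_B ≈ 1.07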